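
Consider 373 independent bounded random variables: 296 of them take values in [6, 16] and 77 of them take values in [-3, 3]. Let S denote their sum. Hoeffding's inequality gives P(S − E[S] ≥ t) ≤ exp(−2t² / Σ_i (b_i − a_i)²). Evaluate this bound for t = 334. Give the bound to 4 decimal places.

0.0010

Σ(b_i − a_i)² = 296·10² + 77·6² = 32372.
Exponent = 2·334² / 32372 = 6.89213.
Bound = exp(−6.89213) = 0.00102.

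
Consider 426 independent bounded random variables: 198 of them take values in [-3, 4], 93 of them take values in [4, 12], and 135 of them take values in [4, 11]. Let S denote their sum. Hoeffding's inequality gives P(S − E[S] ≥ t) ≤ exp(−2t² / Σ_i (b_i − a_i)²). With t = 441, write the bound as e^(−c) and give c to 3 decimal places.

17.467

Σ(b_i − a_i)² = 198·7² + 93·8² + 135·7² = 22269.
c = 2t² / 22269 = 2·441² / 22269 = 17.4665.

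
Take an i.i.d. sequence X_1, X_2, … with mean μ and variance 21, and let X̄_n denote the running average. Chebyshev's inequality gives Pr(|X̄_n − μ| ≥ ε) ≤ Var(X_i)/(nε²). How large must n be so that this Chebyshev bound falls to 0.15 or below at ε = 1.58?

57

Require 21/(n·1.58²) ≤ 0.15, i.e. n ≥ 21/(0.15·1.58²) = 56.081.
The smallest integer n is 57.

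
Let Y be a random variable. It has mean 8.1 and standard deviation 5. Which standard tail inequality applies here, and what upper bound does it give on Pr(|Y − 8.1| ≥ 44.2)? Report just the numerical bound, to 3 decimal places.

Mean and variance are known, so Chebyshev's inequality applies.
Chebyshev: Pr(|Y − μ| ≥ t) ≤ Var(Y)/t².
Var(Y) = σ² = 5² = 25.
Bound = 25 / 1953.64 = 0.0128.

0.013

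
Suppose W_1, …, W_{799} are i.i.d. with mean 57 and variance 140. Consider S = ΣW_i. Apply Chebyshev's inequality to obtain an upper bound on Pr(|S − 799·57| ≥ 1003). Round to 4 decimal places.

Var(S) = n·Var(W_i) = 799·140 = 111860.
Chebyshev: Pr(|S − 799·57| ≥ 1003) ≤ Var(S)/1003² = 111860/1006009 = 0.1112.

0.1112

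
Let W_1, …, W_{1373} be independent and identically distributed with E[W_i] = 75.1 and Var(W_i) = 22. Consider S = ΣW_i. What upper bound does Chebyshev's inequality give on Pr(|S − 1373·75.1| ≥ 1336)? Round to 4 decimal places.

0.0169

Var(S) = n·Var(W_i) = 1373·22 = 30206.
Chebyshev: Pr(|S − 1373·75.1| ≥ 1336) ≤ Var(S)/1336² = 30206/1784896 = 0.0169.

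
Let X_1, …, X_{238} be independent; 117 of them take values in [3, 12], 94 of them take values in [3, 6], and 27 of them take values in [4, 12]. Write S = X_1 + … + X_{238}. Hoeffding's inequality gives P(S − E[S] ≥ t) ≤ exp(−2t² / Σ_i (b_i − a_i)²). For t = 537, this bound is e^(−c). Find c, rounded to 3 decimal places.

47.858

Σ(b_i − a_i)² = 117·9² + 94·3² + 27·8² = 12051.
c = 2t² / 12051 = 2·537² / 12051 = 47.8581.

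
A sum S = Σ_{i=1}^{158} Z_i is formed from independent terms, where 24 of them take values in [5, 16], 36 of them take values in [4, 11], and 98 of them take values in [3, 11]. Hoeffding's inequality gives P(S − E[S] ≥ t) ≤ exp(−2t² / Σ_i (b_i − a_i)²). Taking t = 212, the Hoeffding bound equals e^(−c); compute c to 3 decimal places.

8.216

Σ(b_i − a_i)² = 24·11² + 36·7² + 98·8² = 10940.
c = 2t² / 10940 = 2·212² / 10940 = 8.2165.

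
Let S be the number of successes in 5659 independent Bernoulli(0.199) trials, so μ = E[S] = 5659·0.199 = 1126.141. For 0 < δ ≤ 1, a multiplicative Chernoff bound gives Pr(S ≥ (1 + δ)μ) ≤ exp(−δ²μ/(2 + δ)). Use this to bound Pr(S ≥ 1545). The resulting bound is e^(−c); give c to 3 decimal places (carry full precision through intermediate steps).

65.681

Write 1545 = (1 + δ)μ, so δ = 1545/1126.141 − 1 = 0.3719419…
Then the exponent is δ²μ/(2 + δ) = (1545 − μ)² / (μ·(2 + δ)) = 65.680869.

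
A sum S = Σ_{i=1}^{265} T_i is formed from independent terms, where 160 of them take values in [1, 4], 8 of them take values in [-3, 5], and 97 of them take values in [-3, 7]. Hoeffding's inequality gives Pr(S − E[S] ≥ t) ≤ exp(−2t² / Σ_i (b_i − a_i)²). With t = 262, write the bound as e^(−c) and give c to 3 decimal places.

11.782

Σ(b_i − a_i)² = 160·3² + 8·8² + 97·10² = 11652.
c = 2t² / 11652 = 2·262² / 11652 = 11.7824.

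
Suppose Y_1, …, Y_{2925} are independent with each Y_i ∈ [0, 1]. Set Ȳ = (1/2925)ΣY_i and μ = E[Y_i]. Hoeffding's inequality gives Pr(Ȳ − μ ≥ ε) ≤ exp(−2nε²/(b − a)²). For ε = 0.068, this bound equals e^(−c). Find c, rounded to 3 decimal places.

c = 2nε²/(b − a)² = 2·2925·0.068² / 1² = 27.0504.

27.050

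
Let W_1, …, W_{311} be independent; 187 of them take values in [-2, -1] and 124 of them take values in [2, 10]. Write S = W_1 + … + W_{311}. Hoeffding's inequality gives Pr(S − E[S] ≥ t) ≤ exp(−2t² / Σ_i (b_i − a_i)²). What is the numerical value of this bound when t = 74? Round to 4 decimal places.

0.2597

Σ(b_i − a_i)² = 187·1² + 124·8² = 8123.
Exponent = 2·74² / 8123 = 1.34827.
Bound = exp(−1.34827) = 0.25969.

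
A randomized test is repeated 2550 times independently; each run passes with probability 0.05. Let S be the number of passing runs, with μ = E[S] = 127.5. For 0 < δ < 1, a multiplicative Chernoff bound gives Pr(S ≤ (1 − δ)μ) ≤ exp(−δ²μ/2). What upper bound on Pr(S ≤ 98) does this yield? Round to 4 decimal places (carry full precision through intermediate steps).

0.0330

Write 98 = (1 − δ)μ, so δ = 1 − 98/127.5 = 0.2313725…
Then the exponent is δ²μ/2 = (μ − 98)²/(2μ) = 3.412745.
Bound = exp(−3.412745) = 0.03295.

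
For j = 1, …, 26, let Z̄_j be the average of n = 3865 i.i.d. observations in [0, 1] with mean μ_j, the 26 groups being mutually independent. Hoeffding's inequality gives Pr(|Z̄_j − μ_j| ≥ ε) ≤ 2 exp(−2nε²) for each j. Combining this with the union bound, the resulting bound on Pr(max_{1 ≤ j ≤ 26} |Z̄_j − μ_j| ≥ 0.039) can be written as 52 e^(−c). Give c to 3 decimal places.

11.757

Union bound over the 26 events: Pr(max_{1 ≤ j ≤ 26} |Z̄_j − μ_j| ≥ 0.039) ≤ 26·2·exp(−2nε²) = 52 exp(−2·3865·0.039²).
So c = 2·3865·0.039² = 11.7573.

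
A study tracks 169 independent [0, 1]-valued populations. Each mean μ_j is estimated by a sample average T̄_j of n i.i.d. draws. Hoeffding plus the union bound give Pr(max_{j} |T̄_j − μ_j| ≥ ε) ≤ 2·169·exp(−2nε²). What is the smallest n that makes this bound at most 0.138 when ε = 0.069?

820

Need 2·169·exp(−2nε²) ≤ 0.138, i.e. exp(−2nε²) ≤ 0.138/338.
So 2nε² ≥ ln(338/0.138) = 7.803547.
Hence n ≥ 7.803547/(2·0.069²) = 819.528.
The smallest integer n is 820.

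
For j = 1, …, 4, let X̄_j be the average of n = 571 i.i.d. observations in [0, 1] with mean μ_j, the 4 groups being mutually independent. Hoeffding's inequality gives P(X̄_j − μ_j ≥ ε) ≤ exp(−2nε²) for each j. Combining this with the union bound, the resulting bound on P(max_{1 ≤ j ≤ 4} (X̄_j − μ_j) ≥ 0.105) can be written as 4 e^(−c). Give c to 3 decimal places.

Union bound over the 4 events: P(max_{1 ≤ j ≤ 4} (X̄_j − μ_j) ≥ 0.105) ≤ 4·exp(−2nε²) = 4 exp(−2·571·0.105²).
So c = 2·571·0.105² = 12.5906.

12.591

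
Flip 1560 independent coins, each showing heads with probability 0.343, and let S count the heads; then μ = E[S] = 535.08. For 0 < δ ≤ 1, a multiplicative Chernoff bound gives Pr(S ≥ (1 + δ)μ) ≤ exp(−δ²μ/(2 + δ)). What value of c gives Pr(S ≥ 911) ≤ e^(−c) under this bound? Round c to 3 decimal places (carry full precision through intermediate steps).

Write 911 = (1 + δ)μ, so δ = 911/535.08 − 1 = 0.7025492…
Then the exponent is δ²μ/(2 + δ) = (911 − μ)² / (μ·(2 + δ)) = 97.723395.

97.723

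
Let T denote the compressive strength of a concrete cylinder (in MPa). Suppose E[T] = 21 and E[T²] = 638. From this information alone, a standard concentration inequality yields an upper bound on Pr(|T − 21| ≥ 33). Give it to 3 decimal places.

The first two moments determine the variance, so Chebyshev's inequality is the sharpest standard bound available.
Var(T) = E[T²] − (E[T])² = 638 − 441 = 197.
Chebyshev's inequality: Pr(|T − μ| ≥ t) ≤ Var(T)/t² = 197/1089 = 0.1809.

0.181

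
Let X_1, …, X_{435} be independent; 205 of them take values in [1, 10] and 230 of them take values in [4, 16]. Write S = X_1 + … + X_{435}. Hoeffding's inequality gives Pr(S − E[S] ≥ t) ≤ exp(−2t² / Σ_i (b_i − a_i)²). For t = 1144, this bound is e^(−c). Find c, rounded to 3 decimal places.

Σ(b_i − a_i)² = 205·9² + 230·12² = 49725.
c = 2t² / 49725 = 2·1144² / 49725 = 52.6390.

52.639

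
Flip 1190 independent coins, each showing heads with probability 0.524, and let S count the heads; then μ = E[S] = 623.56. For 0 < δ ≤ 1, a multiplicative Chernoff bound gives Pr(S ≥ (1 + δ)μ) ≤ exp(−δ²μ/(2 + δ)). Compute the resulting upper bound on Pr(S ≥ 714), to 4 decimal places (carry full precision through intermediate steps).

0.0022

Write 714 = (1 + δ)μ, so δ = 714/623.56 − 1 = 0.1450382…
Then the exponent is δ²μ/(2 + δ) = (714 − μ)² / (μ·(2 + δ)) = 6.115160.
Bound = exp(−6.115160) = 0.00221.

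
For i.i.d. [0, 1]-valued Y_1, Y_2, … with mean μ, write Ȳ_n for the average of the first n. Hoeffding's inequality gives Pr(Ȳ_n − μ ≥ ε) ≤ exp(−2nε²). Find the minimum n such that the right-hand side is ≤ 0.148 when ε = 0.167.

35

Require exp(−2nε²) ≤ 0.148, i.e. 2nε² ≥ ln(1/0.148) = 1.910543.
So n ≥ 1.910543 / (2·0.167²) = 34.253.
The smallest integer n is 35.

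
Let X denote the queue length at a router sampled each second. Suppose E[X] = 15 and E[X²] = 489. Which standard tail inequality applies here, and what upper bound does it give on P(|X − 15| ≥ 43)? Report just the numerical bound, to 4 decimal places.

The first two moments determine the variance, so Chebyshev's inequality is the sharpest standard bound available.
Var(X) = E[X²] − (E[X])² = 489 − 225 = 264.
Chebyshev's inequality: P(|X − μ| ≥ t) ≤ Var(X)/t² = 264/1849 = 0.1428.

0.1428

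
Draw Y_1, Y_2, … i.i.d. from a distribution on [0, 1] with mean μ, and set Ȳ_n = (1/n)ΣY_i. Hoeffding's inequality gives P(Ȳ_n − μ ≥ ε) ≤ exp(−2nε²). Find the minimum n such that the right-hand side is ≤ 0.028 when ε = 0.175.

Require exp(−2nε²) ≤ 0.028, i.e. 2nε² ≥ ln(1/0.028) = 3.575551.
So n ≥ 3.575551 / (2·0.175²) = 58.376.
The smallest integer n is 59.

59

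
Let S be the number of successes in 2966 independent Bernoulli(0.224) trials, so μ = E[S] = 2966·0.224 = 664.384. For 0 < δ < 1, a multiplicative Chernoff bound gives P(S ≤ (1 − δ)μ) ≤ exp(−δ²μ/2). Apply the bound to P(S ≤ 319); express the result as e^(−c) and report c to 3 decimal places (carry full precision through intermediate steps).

Write 319 = (1 − δ)μ, so δ = 1 − 319/664.384 = 0.519856…
Then the exponent is δ²μ/2 = (μ − 319)²/(2μ) = 89.774970.

89.775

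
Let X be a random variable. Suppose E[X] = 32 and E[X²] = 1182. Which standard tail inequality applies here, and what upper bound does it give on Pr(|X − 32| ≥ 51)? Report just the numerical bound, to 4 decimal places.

The first two moments determine the variance, so Chebyshev's inequality is the sharpest standard bound available.
Var(X) = E[X²] − (E[X])² = 1182 − 1024 = 158.
Chebyshev's inequality: Pr(|X − μ| ≥ t) ≤ Var(X)/t² = 158/2601 = 0.0607.

0.0607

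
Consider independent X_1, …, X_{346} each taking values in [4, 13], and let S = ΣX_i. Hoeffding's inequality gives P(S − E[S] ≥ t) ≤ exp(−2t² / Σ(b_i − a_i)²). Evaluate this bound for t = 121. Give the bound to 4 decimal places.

0.3518

Σ(b_i − a_i)² = 346·(9)² = 28026.
Exponent = 2·121²/28026 = 1.0448.
Bound = exp(−1.0448) = 0.35176.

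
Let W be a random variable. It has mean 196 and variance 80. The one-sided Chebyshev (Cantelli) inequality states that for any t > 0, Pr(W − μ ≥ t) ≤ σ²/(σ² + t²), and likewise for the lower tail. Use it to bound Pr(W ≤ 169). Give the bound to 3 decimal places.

0.099

Here σ² = 80 and t = 27, so σ² + t² = 809.
Cantelli's bound: 80/809 = 0.0989.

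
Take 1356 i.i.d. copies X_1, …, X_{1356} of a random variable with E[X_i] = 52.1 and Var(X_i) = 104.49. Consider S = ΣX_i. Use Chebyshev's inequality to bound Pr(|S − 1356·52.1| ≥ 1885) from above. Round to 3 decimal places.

0.040

Var(S) = n·Var(X_i) = 1356·104.49 = 141688.44.
Chebyshev: Pr(|S − 1356·52.1| ≥ 1885) ≤ Var(S)/1885² = 141688.44/3553225 = 0.0399.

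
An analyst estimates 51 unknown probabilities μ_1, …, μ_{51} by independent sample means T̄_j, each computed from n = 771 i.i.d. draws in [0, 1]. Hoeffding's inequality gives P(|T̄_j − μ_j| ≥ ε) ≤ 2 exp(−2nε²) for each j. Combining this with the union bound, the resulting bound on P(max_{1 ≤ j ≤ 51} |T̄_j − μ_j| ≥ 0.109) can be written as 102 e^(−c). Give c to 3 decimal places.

18.321

Union bound over the 51 events: P(max_{1 ≤ j ≤ 51} |T̄_j − μ_j| ≥ 0.109) ≤ 51·2·exp(−2nε²) = 102 exp(−2·771·0.109²).
So c = 2·771·0.109² = 18.3205.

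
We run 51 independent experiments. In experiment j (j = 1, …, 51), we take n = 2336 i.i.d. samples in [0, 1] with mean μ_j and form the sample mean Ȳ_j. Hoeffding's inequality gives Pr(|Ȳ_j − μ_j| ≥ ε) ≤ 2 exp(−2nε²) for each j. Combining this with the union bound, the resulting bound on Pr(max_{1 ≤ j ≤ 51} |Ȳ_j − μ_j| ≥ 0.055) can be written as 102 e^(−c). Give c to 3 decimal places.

Union bound over the 51 events: Pr(max_{1 ≤ j ≤ 51} |Ȳ_j − μ_j| ≥ 0.055) ≤ 51·2·exp(−2nε²) = 102 exp(−2·2336·0.055²).
So c = 2·2336·0.055² = 14.1328.

14.133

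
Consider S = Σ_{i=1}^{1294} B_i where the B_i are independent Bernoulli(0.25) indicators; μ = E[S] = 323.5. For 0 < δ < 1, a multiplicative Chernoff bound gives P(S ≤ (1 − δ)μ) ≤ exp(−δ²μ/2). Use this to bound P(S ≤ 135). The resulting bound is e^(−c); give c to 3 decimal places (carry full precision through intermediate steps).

54.918

Write 135 = (1 − δ)μ, so δ = 1 − 135/323.5 = 0.5826893…
Then the exponent is δ²μ/2 = (μ − 135)²/(2μ) = 54.918470.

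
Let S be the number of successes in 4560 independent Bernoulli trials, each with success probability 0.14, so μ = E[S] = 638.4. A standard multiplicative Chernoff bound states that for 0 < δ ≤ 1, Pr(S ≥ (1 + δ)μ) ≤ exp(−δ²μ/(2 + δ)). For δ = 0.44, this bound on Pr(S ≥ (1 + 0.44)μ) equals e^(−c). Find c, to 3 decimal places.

50.653

c = δ²μ/(2 + δ) = 0.44²·638.4/(2 + 0.44) = 50.6534.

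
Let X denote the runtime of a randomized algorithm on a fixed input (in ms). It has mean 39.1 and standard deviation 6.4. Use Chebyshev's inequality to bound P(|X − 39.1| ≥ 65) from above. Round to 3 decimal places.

Chebyshev: P(|X − μ| ≥ t) ≤ Var(X)/t².
Var(X) = σ² = 6.4² = 40.96.
Bound = 40.96 / 4225 = 0.0097.

0.010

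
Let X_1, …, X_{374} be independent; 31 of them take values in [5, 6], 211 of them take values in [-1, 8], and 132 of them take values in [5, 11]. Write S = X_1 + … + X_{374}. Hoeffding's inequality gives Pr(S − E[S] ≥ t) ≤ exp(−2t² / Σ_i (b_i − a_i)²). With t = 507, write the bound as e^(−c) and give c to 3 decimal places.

23.503

Σ(b_i − a_i)² = 31·1² + 211·9² + 132·6² = 21874.
c = 2t² / 21874 = 2·507² / 21874 = 23.5027.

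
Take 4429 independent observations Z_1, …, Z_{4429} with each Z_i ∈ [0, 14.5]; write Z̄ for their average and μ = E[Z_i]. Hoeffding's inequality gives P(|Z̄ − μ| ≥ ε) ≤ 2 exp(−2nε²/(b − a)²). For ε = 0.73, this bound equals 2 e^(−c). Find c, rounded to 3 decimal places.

c = 2nε²/(b − a)² = 2·4429·0.73² / 14.5² = 22.4515.

22.452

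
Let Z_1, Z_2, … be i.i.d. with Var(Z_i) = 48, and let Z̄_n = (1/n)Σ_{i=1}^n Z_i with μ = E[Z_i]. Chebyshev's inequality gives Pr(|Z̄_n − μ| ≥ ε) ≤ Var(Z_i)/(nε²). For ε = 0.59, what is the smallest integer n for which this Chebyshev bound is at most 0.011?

12536

Require 48/(n·0.59²) ≤ 0.011, i.e. n ≥ 48/(0.011·0.59²) = 12535.583.
The smallest integer n is 12536.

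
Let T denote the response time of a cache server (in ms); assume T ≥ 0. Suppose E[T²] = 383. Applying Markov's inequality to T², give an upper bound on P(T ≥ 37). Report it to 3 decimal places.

Since T ≥ 0, the event {T ≥ 37} is the same as {T² ≥ 1369}.
Markov's inequality applied to T² gives P(T² ≥ 1369) ≤ E[T²]/1369 = 383/1369 = 0.2798.

0.280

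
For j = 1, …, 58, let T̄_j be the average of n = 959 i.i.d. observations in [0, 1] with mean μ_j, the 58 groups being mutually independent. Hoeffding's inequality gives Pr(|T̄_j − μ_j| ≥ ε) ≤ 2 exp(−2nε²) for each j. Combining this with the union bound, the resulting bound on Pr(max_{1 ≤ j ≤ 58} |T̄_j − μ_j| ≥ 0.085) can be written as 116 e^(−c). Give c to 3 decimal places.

13.858

Union bound over the 58 events: Pr(max_{1 ≤ j ≤ 58} |T̄_j − μ_j| ≥ 0.085) ≤ 58·2·exp(−2nε²) = 116 exp(−2·959·0.085²).
So c = 2·959·0.085² = 13.8575.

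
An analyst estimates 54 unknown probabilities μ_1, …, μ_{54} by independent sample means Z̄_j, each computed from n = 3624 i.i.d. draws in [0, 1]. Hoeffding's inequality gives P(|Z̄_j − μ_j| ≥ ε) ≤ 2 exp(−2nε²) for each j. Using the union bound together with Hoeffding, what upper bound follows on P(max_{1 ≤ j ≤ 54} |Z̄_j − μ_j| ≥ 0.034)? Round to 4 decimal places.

0.0248

Per-experiment Hoeffding bound: 2·exp(−2·3624·0.034²) = 2·exp(−8.37869) = 0.00045942.
Union bound over 54 events: 54·0.00045942 = 0.02481.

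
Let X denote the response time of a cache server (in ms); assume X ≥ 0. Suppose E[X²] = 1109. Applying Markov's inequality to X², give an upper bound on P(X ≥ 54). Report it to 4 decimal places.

Since X ≥ 0, the event {X ≥ 54} is the same as {X² ≥ 2916}.
Markov's inequality applied to X² gives P(X² ≥ 2916) ≤ E[X²]/2916 = 1109/2916 = 0.3803.

0.3803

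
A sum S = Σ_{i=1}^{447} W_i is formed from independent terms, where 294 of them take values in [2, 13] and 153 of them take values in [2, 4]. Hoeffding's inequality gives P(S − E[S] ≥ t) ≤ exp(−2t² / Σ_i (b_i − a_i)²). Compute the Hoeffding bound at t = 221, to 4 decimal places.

0.0672

Σ(b_i − a_i)² = 294·11² + 153·2² = 36186.
Exponent = 2·221² / 36186 = 2.69944.
Bound = exp(−2.69944) = 0.06724.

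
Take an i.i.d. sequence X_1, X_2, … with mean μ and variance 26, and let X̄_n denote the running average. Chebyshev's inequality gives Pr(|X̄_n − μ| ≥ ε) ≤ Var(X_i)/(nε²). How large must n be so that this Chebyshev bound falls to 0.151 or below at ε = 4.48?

9

Require 26/(n·4.48²) ≤ 0.151, i.e. n ≥ 26/(0.151·4.48²) = 8.579.
The smallest integer n is 9.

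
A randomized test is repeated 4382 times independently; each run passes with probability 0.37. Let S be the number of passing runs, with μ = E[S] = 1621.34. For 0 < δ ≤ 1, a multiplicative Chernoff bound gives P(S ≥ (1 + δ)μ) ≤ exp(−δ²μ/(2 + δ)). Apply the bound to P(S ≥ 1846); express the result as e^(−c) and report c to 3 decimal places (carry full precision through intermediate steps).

14.556

Write 1846 = (1 + δ)μ, so δ = 1846/1621.34 − 1 = 0.1385644…
Then the exponent is δ²μ/(2 + δ) = (1846 − μ)² / (μ·(2 + δ)) = 14.556437.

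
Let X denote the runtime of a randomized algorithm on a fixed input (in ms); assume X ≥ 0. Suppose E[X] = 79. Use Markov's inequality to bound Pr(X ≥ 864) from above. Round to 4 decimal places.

0.0914

Markov's inequality: for a non-negative random variable, Pr(X ≥ a) ≤ E[X]/a.
Here E[X] = 79 and a = 864, so the bound is 79/864 = 0.0914.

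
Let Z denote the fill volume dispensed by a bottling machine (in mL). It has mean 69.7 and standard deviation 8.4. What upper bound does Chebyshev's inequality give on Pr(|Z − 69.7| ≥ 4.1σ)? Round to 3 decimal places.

Chebyshev: Pr(|Z − μ| ≥ t) ≤ Var(Z)/t².
Var(Z) = σ² = 8.4² = 70.56.
t = 4.1·8.4 = 34.44.
Bound = 70.56 / 1186.1136 = 0.0595.

0.059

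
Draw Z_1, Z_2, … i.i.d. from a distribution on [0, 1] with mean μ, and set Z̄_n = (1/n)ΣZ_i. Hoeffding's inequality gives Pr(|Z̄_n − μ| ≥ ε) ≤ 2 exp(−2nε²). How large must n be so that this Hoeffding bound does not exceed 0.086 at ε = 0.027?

Require 2·exp(−2nε²) ≤ 0.086, i.e. 2nε² ≥ ln(2/0.086) = 3.146555.
So n ≥ 3.146555 / (2·0.027²) = 2158.131.
The smallest integer n is 2159.

2159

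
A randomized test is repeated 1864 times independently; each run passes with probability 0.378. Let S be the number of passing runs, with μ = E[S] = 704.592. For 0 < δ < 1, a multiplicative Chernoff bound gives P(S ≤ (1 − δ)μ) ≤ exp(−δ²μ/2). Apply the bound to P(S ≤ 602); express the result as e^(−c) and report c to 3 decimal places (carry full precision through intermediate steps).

7.469

Write 602 = (1 − δ)μ, so δ = 1 − 602/704.592 = 0.1456048…
Then the exponent is δ²μ/2 = (μ − 602)²/(2μ) = 7.468945.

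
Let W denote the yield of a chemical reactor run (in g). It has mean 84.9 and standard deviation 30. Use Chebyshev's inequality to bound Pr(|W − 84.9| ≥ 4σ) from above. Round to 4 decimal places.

0.0625

Chebyshev: Pr(|W − μ| ≥ t) ≤ Var(W)/t².
Var(W) = σ² = 30² = 900.
t = 4·30 = 120.
Bound = 900 / 14400 = 0.0625.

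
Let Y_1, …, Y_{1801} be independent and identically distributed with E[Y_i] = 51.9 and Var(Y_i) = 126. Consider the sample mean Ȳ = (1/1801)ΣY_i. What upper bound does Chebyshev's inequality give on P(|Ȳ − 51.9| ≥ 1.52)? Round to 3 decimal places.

Var(Ȳ) = Var(Y_i)/n = 126/1801 = 0.069961.
Chebyshev: P(|Ȳ − 51.9| ≥ 1.52) ≤ Var(Ȳ)/(1.52)² = 126/(1801·1.52²) = 0.0303.

0.030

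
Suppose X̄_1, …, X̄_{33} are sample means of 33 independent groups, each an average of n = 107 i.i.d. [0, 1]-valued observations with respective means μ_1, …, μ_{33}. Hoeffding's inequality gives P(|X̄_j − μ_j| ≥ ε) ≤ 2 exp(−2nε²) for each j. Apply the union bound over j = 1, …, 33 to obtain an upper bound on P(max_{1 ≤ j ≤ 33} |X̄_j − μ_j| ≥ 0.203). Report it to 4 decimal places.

0.0098

Per-experiment Hoeffding bound: 2·exp(−2·107·0.203²) = 2·exp(−8.81873) = 0.00029587.
Union bound over 33 events: 33·0.00029587 = 0.00976.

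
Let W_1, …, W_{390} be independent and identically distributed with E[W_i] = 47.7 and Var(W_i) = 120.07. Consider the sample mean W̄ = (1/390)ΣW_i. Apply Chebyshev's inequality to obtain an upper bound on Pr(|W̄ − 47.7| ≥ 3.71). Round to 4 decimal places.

0.0224

Var(W̄) = Var(W_i)/n = 120.07/390 = 0.30787.
Chebyshev: Pr(|W̄ − 47.7| ≥ 3.71) ≤ Var(W̄)/(3.71)² = 120.07/(390·3.71²) = 0.0224.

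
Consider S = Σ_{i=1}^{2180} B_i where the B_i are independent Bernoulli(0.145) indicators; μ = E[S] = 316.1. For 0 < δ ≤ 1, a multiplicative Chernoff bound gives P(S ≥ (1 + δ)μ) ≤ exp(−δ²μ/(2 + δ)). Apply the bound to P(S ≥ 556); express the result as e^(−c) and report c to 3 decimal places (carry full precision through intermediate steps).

65.992

Write 556 = (1 + δ)μ, so δ = 556/316.1 − 1 = 0.758937…
Then the exponent is δ²μ/(2 + δ) = (556 − μ)² / (μ·(2 + δ)) = 65.992444.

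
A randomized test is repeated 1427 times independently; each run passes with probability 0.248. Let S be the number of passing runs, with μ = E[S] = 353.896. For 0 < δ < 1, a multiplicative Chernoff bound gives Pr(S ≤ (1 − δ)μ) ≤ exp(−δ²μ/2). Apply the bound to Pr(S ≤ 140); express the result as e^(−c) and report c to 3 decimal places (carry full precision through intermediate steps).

64.640

Write 140 = (1 − δ)μ, so δ = 1 − 140/353.896 = 0.6044036…
Then the exponent is δ²μ/2 = (μ − 140)²/(2μ) = 64.639751.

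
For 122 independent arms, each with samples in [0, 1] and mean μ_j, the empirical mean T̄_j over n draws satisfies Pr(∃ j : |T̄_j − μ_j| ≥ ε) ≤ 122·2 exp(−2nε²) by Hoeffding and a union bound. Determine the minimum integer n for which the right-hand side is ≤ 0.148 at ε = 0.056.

1182

Need 2·122·exp(−2nε²) ≤ 0.148, i.e. exp(−2nε²) ≤ 0.148/244.
So 2nε² ≥ ln(244/0.148) = 7.407711.
Hence n ≥ 7.407711/(2·0.056²) = 1181.076.
The smallest integer n is 1182.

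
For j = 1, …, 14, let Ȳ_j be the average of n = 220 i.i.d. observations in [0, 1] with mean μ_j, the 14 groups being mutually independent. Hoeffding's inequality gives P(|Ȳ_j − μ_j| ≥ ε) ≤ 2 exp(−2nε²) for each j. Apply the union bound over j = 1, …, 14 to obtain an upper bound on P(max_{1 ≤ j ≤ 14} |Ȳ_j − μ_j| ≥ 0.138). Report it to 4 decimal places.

Per-experiment Hoeffding bound: 2·exp(−2·220·0.138²) = 2·exp(−8.37936) = 0.00045911.
Union bound over 14 events: 14·0.00045911 = 0.00643.

0.0064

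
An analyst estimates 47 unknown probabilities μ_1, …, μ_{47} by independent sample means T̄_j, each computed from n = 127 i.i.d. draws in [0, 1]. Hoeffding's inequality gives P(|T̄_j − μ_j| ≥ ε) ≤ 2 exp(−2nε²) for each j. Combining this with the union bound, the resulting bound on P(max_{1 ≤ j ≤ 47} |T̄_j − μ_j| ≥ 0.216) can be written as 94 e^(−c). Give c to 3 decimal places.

Union bound over the 47 events: P(max_{1 ≤ j ≤ 47} |T̄_j − μ_j| ≥ 0.216) ≤ 47·2·exp(−2nε²) = 94 exp(−2·127·0.216²).
So c = 2·127·0.216² = 11.8506.

11.851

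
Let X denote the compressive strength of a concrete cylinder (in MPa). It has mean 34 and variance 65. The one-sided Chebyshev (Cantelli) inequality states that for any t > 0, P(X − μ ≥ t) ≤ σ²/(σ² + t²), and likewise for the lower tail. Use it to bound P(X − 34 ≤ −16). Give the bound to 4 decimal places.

Here σ² = 65 and t = 16, so σ² + t² = 321.
Cantelli's bound: 65/321 = 0.2025.

0.2025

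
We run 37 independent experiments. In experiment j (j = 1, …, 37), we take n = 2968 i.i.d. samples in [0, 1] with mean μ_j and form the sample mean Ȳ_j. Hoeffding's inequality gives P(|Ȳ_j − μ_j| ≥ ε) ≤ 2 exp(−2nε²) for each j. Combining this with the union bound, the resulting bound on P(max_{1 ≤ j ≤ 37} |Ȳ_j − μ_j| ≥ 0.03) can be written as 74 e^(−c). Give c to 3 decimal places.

Union bound over the 37 events: P(max_{1 ≤ j ≤ 37} |Ȳ_j − μ_j| ≥ 0.03) ≤ 37·2·exp(−2nε²) = 74 exp(−2·2968·0.03²).
So c = 2·2968·0.03² = 5.3424.

5.342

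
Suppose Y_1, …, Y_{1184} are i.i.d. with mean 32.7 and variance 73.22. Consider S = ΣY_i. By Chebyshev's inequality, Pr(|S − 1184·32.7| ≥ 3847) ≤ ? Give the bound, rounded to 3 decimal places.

0.006

Var(S) = n·Var(Y_i) = 1184·73.22 = 86692.48.
Chebyshev: Pr(|S − 1184·32.7| ≥ 3847) ≤ Var(S)/3847² = 86692.48/14799409 = 0.0059.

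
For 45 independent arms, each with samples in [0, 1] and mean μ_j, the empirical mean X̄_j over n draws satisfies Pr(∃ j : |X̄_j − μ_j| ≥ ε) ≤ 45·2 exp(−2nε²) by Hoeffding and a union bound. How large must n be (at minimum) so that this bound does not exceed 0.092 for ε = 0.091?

416

Need 2·45·exp(−2nε²) ≤ 0.092, i.e. exp(−2nε²) ≤ 0.092/90.
So 2nε² ≥ ln(90/0.092) = 6.885776.
Hence n ≥ 6.885776/(2·0.091²) = 415.758.
The smallest integer n is 416.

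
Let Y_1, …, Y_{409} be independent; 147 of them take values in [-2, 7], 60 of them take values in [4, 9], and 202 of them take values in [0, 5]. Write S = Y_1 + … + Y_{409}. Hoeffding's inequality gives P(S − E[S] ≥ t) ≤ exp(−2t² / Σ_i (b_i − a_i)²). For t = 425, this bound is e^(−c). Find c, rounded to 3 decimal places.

19.573

Σ(b_i − a_i)² = 147·9² + 60·5² + 202·5² = 18457.
c = 2t² / 18457 = 2·425² / 18457 = 19.5725.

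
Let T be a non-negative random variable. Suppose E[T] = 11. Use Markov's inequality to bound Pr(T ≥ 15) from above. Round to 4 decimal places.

0.7333

Markov's inequality: for a non-negative random variable, Pr(T ≥ a) ≤ E[T]/a.
Here E[T] = 11 and a = 15, so the bound is 11/15 = 0.7333.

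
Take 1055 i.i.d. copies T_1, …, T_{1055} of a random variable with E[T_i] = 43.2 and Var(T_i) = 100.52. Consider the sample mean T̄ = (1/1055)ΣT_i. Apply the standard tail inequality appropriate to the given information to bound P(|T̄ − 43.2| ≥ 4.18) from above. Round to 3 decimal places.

0.005

With mean and variance of each term known, Chebyshev's inequality bounds the deviation of the sum (or sample mean).
Var(T̄) = Var(T_i)/n = 100.52/1055 = 0.09528.
Chebyshev: P(|T̄ − 43.2| ≥ 4.18) ≤ Var(T̄)/(4.18)² = 100.52/(1055·4.18²) = 0.0055.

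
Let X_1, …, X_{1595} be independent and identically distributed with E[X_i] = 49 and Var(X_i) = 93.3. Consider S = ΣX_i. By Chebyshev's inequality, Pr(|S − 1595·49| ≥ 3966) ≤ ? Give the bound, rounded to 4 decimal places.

Var(S) = n·Var(X_i) = 1595·93.3 = 148813.5.
Chebyshev: Pr(|S − 1595·49| ≥ 3966) ≤ Var(S)/3966² = 148813.5/15729156 = 0.0095.

0.0095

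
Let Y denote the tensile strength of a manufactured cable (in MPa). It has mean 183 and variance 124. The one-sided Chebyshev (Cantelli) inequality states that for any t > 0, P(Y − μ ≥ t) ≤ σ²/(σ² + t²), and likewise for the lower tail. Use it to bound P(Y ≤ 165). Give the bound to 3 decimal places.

0.277

Here σ² = 124 and t = 18, so σ² + t² = 448.
Cantelli's bound: 124/448 = 0.2768.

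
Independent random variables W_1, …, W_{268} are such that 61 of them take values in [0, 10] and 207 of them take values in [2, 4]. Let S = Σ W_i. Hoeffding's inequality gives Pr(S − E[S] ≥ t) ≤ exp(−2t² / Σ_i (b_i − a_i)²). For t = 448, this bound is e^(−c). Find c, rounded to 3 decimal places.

Σ(b_i − a_i)² = 61·10² + 207·2² = 6928.
c = 2t² / 6928 = 2·448² / 6928 = 57.9400.

57.940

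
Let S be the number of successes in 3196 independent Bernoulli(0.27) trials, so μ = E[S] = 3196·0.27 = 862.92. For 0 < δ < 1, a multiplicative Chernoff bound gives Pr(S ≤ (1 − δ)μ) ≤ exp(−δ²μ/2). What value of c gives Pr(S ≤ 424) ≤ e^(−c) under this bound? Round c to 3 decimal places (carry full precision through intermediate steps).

111.627

Write 424 = (1 − δ)μ, so δ = 1 − 424/862.92 = 0.5086451…
Then the exponent is δ²μ/2 = (μ − 424)²/(2μ) = 111.627246.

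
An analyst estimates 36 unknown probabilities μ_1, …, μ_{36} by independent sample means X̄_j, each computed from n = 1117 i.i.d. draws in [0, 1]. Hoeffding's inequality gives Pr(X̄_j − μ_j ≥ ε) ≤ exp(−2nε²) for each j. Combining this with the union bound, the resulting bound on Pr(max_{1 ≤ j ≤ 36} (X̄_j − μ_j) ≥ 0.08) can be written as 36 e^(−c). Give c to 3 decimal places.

Union bound over the 36 events: Pr(max_{1 ≤ j ≤ 36} (X̄_j − μ_j) ≥ 0.08) ≤ 36·exp(−2nε²) = 36 exp(−2·1117·0.08²).
So c = 2·1117·0.08² = 14.2976.

14.298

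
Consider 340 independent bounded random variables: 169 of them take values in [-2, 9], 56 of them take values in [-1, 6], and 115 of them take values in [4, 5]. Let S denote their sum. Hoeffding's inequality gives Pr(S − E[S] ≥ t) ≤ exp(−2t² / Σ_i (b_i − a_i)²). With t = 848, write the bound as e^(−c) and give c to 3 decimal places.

Σ(b_i − a_i)² = 169·11² + 56·7² + 115·1² = 23308.
c = 2t² / 23308 = 2·848² / 23308 = 61.7045.

61.704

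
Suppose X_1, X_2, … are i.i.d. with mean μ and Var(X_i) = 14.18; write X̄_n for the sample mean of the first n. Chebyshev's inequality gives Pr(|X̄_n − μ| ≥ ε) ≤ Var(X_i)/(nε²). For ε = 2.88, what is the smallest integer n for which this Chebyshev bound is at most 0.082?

21

Require 14.18/(n·2.88²) ≤ 0.082, i.e. n ≥ 14.18/(0.082·2.88²) = 20.849.
The smallest integer n is 21.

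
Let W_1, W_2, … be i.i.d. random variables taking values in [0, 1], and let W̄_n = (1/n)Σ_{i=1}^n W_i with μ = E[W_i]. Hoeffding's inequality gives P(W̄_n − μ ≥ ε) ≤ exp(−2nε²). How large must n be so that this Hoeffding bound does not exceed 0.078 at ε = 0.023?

2412

Require exp(−2nε²) ≤ 0.078, i.e. 2nε² ≥ ln(1/0.078) = 2.551046.
So n ≥ 2.551046 / (2·0.023²) = 2411.197.
The smallest integer n is 2412.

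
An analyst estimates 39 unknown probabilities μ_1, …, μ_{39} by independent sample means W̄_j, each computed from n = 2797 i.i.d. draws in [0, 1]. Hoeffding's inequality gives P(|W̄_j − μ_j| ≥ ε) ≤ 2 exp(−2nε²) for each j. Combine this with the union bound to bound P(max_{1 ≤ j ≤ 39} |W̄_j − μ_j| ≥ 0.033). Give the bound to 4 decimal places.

Per-experiment Hoeffding bound: 2·exp(−2·2797·0.033²) = 2·exp(−6.09187) = 0.0045224.
Union bound over 39 events: 39·0.0045224 = 0.17637.

0.1764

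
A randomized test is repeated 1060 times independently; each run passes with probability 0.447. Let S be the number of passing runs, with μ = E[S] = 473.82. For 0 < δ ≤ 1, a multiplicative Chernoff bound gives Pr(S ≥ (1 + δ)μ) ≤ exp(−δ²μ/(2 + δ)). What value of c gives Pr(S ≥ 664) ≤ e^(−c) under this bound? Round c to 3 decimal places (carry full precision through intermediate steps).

Write 664 = (1 + δ)μ, so δ = 664/473.82 − 1 = 0.401376…
Then the exponent is δ²μ/(2 + δ) = (664 − μ)² / (μ·(2 + δ)) = 31.787482.

31.787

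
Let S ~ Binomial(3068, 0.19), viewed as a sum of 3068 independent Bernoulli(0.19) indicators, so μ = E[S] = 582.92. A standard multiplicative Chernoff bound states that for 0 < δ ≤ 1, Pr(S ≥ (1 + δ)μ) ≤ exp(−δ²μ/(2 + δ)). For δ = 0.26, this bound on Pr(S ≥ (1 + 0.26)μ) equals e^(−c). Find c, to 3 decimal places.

c = δ²μ/(2 + δ) = 0.26²·582.92/(2 + 0.26) = 17.4360.

17.436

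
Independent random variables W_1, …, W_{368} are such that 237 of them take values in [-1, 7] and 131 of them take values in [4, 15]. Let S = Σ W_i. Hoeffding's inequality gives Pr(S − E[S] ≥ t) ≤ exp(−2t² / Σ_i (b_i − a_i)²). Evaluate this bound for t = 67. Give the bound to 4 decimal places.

0.7487

Σ(b_i − a_i)² = 237·8² + 131·11² = 31019.
Exponent = 2·67² / 31019 = 0.28944.
Bound = exp(−0.28944) = 0.74869.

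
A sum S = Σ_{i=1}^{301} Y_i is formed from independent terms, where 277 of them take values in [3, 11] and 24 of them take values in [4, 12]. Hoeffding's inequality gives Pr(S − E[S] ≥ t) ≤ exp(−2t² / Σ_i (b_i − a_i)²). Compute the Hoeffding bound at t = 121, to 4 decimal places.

Σ(b_i − a_i)² = 277·8² + 24·8² = 19264.
Exponent = 2·121² / 19264 = 1.52004.
Bound = exp(−1.52004) = 0.21870.

0.2187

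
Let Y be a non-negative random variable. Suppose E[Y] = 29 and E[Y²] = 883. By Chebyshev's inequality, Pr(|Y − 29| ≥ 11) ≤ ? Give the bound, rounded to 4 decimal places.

Var(Y) = E[Y²] − (E[Y])² = 883 − 841 = 42.
Chebyshev's inequality: Pr(|Y − μ| ≥ t) ≤ Var(Y)/t² = 42/121 = 0.3471.

0.3471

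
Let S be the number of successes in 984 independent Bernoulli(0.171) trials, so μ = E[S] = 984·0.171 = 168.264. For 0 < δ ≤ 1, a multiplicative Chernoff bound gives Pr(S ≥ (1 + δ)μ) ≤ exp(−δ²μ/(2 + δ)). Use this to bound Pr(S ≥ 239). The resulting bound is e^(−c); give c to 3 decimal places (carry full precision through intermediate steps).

Write 239 = (1 + δ)μ, so δ = 239/168.264 − 1 = 0.420387…
Then the exponent is δ²μ/(2 + δ) = (239 − μ)² / (μ·(2 + δ)) = 12.285843.

12.286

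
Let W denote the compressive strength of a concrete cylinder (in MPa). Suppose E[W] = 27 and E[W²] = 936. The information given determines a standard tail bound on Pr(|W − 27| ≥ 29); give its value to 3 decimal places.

0.246

The first two moments determine the variance, so Chebyshev's inequality is the sharpest standard bound available.
Var(W) = E[W²] − (E[W])² = 936 − 729 = 207.
Chebyshev's inequality: Pr(|W − μ| ≥ t) ≤ Var(W)/t² = 207/841 = 0.2461.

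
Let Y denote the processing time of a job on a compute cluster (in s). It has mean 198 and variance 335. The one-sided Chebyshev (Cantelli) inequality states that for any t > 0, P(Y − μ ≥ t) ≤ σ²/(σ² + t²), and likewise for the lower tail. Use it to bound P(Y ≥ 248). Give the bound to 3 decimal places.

0.118

Here σ² = 335 and t = 50, so σ² + t² = 2835.
Cantelli's bound: 335/2835 = 0.1182.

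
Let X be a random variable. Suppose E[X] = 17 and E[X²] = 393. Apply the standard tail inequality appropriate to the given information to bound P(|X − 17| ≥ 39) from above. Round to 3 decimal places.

0.068

The first two moments determine the variance, so Chebyshev's inequality is the sharpest standard bound available.
Var(X) = E[X²] − (E[X])² = 393 − 289 = 104.
Chebyshev's inequality: P(|X − μ| ≥ t) ≤ Var(X)/t² = 104/1521 = 0.0684.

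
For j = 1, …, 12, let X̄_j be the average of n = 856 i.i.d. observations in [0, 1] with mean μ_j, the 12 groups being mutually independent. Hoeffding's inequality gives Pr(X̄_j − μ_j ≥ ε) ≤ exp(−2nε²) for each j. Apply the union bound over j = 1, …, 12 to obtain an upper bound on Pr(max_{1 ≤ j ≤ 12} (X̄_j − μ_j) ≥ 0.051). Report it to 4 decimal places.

Per-experiment Hoeffding bound: exp(−2·856·0.051²) = exp(−4.45291) = 0.011645.
Union bound over 12 events: 12·0.011645 = 0.13974.

0.1397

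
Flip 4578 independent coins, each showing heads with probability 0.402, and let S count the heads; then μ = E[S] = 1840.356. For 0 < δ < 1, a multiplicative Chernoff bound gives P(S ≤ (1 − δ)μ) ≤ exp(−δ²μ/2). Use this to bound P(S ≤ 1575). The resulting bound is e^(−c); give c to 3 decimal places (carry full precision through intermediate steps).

19.130

Write 1575 = (1 − δ)μ, so δ = 1 − 1575/1840.356 = 0.1441873…
Then the exponent is δ²μ/2 = (μ − 1575)²/(2μ) = 19.130485.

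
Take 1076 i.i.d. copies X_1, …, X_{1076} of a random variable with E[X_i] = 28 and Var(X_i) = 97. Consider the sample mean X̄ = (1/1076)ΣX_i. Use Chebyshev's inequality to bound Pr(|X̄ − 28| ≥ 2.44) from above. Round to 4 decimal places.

0.0151

Var(X̄) = Var(X_i)/n = 97/1076 = 0.090149.
Chebyshev: Pr(|X̄ − 28| ≥ 2.44) ≤ Var(X̄)/(2.44)² = 97/(1076·2.44²) = 0.0151.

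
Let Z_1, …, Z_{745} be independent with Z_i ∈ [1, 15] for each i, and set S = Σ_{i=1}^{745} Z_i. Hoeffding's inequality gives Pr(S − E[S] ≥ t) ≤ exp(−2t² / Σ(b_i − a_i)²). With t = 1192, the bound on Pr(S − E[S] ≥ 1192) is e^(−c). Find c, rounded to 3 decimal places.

Σ(b_i − a_i)² = 745·(14)² = 146020.
c = 2t²/146020 = 2·1192²/146020 = 19.4612.

19.461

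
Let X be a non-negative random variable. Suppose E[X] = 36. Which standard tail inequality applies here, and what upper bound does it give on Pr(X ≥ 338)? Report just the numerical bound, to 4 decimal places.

0.1065

Only the mean of a non-negative variable is known, so Markov's inequality is the applicable tail bound.
Markov's inequality: for a non-negative random variable, Pr(X ≥ a) ≤ E[X]/a.
Here E[X] = 36 and a = 338, so the bound is 36/338 = 0.1065.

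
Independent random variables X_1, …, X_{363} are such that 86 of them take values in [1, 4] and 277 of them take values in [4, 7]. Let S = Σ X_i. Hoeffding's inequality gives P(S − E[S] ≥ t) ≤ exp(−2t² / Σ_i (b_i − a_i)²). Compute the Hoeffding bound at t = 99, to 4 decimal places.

Σ(b_i − a_i)² = 86·3² + 277·3² = 3267.
Exponent = 2·99² / 3267 = 6.00000.
Bound = exp(−6.00000) = 0.00248.

0.0025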